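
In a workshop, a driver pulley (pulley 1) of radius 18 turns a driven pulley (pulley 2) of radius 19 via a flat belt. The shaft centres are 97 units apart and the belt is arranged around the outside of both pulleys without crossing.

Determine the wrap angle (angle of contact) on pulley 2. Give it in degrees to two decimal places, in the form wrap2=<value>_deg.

open belt: β = asin((r2−r1)/C) = asin(1/97) = 0.5907°
wrap1 = π − 2β = 178.8186°
wrap2 = π + 2β = 181.1814°

wrap2=181.18_deg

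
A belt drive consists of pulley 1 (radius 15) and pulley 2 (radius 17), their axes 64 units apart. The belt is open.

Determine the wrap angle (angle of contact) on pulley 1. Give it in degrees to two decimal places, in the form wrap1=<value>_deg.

wrap1=176.42_deg

open belt: β = asin((r2−r1)/C) = asin(2/64) = 1.7908°
wrap1 = π − 2β = 176.4184°
wrap2 = π + 2β = 183.5816°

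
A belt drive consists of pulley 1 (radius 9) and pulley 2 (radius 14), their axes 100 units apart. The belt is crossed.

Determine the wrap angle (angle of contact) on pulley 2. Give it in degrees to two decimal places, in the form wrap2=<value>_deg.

crossed belt: β = asin((r1+r2)/C) = asin(23/100) = 13.2971°
wrap1 = wrap2 = π + 2β = 206.5941°

wrap2=206.59_deg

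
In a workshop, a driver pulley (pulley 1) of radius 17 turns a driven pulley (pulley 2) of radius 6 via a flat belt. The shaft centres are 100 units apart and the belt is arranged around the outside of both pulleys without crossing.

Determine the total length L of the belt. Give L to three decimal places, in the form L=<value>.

open belt: β = asin((r2−r1)/C) = asin(-11/100) = -6.3153°
wrap1 = π − 2β = 192.6306°
wrap2 = π + 2β = 167.3694°
tangent length = C·cosβ = 99.3932
L = r1·wrap1 + r2·wrap2 + 2·C·cosβ = 17·3.3620 + 6·2.9211 + 2·99.3932 = 273.4679

L=273.468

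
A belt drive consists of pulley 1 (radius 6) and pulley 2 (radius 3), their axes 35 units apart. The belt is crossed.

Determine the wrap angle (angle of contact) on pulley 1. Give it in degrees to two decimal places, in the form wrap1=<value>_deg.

wrap1=209.80_deg

crossed belt: β = asin((r1+r2)/C) = asin(9/35) = 14.9006°
wrap1 = wrap2 = π + 2β = 209.8012°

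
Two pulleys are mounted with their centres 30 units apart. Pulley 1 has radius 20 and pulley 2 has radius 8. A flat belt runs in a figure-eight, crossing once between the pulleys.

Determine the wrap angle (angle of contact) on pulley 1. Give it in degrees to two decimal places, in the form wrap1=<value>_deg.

crossed belt: β = asin((r1+r2)/C) = asin(28/30) = 68.9605°
wrap1 = wrap2 = π + 2β = 317.9211°

wrap1=317.92_deg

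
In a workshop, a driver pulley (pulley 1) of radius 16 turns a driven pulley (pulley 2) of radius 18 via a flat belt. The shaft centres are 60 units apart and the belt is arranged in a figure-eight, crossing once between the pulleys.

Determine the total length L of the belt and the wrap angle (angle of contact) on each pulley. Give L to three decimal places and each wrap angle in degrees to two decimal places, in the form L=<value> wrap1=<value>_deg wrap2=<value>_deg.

L=246.655 wrap1=249.04_deg wrap2=249.04_deg

crossed belt: β = asin((r1+r2)/C) = asin(34/60) = 34.5181°
wrap1 = wrap2 = π + 2β = 249.0362°
tangent length = C·cosβ = 49.4368
L = (r1+r2)·wrap + 2·C·cosβ = 34·4.3465 + 2·49.4368 = 246.6547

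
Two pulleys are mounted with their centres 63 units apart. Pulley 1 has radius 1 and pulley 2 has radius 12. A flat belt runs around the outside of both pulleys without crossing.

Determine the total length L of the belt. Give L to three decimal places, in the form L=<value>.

open belt: β = asin((r2−r1)/C) = asin(11/63) = 10.0556°
wrap1 = π − 2β = 159.8889°
wrap2 = π + 2β = 200.1111°
tangent length = C·cosβ = 62.0322
L = r1·wrap1 + r2·wrap2 + 2·C·cosβ = 1·2.7906 + 12·3.4926 + 2·62.0322 = 168.7663

L=168.766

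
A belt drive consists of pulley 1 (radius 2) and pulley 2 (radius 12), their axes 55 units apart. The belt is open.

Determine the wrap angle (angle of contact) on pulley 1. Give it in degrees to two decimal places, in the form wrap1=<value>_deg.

open belt: β = asin((r2−r1)/C) = asin(10/55) = 10.4757°
wrap1 = π − 2β = 159.0486°
wrap2 = π + 2β = 200.9514°

wrap1=159.05_deg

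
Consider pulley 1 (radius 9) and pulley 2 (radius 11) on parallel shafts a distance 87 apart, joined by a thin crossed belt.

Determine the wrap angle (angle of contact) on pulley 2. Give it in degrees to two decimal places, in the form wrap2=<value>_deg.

crossed belt: β = asin((r1+r2)/C) = asin(20/87) = 13.2903°
wrap1 = wrap2 = π + 2β = 206.5806°

wrap2=206.58_deg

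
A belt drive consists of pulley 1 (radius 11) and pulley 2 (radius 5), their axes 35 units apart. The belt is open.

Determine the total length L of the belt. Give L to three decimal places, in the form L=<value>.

L=121.297

open belt: β = asin((r2−r1)/C) = asin(-6/35) = -9.8709°
wrap1 = π − 2β = 199.7418°
wrap2 = π + 2β = 160.2582°
tangent length = C·cosβ = 34.4819
L = r1·wrap1 + r2·wrap2 + 2·C·cosβ = 11·3.4862 + 5·2.7970 + 2·34.4819 = 121.2966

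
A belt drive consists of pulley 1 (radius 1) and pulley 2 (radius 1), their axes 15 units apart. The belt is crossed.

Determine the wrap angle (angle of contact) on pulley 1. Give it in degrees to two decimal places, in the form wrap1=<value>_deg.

crossed belt: β = asin((r1+r2)/C) = asin(2/15) = 7.6623°
wrap1 = wrap2 = π + 2β = 195.3245°

wrap1=195.32_deg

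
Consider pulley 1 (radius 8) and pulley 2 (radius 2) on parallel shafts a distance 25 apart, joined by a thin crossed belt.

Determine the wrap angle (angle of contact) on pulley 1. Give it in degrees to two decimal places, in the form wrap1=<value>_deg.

wrap1=227.16_deg

crossed belt: β = asin((r1+r2)/C) = asin(10/25) = 23.5782°
wrap1 = wrap2 = π + 2β = 227.1564°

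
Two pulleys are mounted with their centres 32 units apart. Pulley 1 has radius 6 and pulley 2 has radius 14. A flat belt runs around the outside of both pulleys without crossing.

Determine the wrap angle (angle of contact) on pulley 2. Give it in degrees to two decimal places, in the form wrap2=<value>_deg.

wrap2=208.96_deg

open belt: β = asin((r2−r1)/C) = asin(8/32) = 14.4775°
wrap1 = π − 2β = 151.0450°
wrap2 = π + 2β = 208.9550°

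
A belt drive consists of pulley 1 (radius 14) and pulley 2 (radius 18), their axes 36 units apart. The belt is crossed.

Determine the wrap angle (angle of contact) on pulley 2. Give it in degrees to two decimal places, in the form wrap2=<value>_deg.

crossed belt: β = asin((r1+r2)/C) = asin(32/36) = 62.7340°
wrap1 = wrap2 = π + 2β = 305.4679°

wrap2=305.47_deg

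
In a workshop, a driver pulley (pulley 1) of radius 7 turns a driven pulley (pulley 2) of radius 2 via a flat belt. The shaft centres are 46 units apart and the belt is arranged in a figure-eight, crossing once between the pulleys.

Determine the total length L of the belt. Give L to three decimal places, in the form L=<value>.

crossed belt: β = asin((r1+r2)/C) = asin(9/46) = 11.2828°
wrap1 = wrap2 = π + 2β = 202.5656°
tangent length = C·cosβ = 45.1110
L = (r1+r2)·wrap + 2·C·cosβ = 9·3.5354 + 2·45.1110 = 122.0409

L=122.041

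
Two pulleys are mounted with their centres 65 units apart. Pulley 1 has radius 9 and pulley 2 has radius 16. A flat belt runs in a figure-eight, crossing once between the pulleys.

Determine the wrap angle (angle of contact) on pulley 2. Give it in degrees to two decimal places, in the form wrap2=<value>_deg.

wrap2=225.24_deg

crossed belt: β = asin((r1+r2)/C) = asin(25/65) = 22.6199°
wrap1 = wrap2 = π + 2β = 225.2397°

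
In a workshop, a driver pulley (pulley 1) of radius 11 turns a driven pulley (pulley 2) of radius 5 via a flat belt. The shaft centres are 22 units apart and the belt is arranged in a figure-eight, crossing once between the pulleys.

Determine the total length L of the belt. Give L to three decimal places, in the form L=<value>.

crossed belt: β = asin((r1+r2)/C) = asin(16/22) = 46.6582°
wrap1 = wrap2 = π + 2β = 273.3165°
tangent length = C·cosβ = 15.0997
L = (r1+r2)·wrap + 2·C·cosβ = 16·4.7703 + 2·15.0997 = 106.5237

L=106.524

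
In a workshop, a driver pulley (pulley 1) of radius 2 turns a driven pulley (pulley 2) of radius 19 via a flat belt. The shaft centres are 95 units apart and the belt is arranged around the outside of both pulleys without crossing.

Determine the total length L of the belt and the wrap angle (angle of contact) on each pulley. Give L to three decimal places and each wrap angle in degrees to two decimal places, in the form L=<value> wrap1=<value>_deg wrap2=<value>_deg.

open belt: β = asin((r2−r1)/C) = asin(17/95) = 10.3085°
wrap1 = π − 2β = 159.3831°
wrap2 = π + 2β = 200.6169°
tangent length = C·cosβ = 93.4666
L = r1·wrap1 + r2·wrap2 + 2·C·cosβ = 2·2.7818 + 19·3.5014 + 2·93.4666 = 259.0237

L=259.024 wrap1=159.38_deg wrap2=200.62_deg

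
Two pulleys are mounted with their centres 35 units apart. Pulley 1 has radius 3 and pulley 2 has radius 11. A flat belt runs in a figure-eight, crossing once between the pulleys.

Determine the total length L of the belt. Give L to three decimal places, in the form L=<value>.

crossed belt: β = asin((r1+r2)/C) = asin(14/35) = 23.5782°
wrap1 = wrap2 = π + 2β = 227.1564°
tangent length = C·cosβ = 32.0780
L = (r1+r2)·wrap + 2·C·cosβ = 14·3.9646 + 2·32.0780 = 119.6608

L=119.661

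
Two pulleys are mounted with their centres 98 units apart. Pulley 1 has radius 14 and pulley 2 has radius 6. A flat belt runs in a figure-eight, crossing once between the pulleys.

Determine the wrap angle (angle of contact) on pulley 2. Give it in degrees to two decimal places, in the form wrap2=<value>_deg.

wrap2=203.55_deg

crossed belt: β = asin((r1+r2)/C) = asin(20/98) = 11.7757°
wrap1 = wrap2 = π + 2β = 203.5515°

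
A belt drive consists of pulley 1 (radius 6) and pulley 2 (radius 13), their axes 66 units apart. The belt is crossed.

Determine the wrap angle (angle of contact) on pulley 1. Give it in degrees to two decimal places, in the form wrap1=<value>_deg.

wrap1=213.46_deg

crossed belt: β = asin((r1+r2)/C) = asin(19/66) = 16.7310°
wrap1 = wrap2 = π + 2β = 213.4620°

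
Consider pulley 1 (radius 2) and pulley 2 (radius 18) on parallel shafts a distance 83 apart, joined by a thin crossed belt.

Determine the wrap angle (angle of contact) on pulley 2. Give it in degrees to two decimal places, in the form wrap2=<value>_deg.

crossed belt: β = asin((r1+r2)/C) = asin(20/83) = 13.9434°
wrap1 = wrap2 = π + 2β = 207.8869°

wrap2=207.89_deg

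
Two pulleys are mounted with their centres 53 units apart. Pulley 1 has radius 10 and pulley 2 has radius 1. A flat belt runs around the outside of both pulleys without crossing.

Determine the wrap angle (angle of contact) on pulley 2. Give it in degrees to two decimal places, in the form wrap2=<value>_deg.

wrap2=160.45_deg

open belt: β = asin((r2−r1)/C) = asin(-9/53) = -9.7768°
wrap1 = π − 2β = 199.5537°
wrap2 = π + 2β = 160.4463°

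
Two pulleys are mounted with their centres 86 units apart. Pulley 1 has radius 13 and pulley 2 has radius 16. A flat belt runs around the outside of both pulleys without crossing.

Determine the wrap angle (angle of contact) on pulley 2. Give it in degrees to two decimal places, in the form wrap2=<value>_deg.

open belt: β = asin((r2−r1)/C) = asin(3/86) = 1.9991°
wrap1 = π − 2β = 176.0018°
wrap2 = π + 2β = 183.9982°

wrap2=184.00_deg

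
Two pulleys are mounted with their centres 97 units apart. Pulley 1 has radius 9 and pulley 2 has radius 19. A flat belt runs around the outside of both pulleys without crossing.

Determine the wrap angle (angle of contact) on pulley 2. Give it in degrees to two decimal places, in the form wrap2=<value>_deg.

wrap2=191.83_deg

open belt: β = asin((r2−r1)/C) = asin(10/97) = 5.9173°
wrap1 = π − 2β = 168.1654°
wrap2 = π + 2β = 191.8346°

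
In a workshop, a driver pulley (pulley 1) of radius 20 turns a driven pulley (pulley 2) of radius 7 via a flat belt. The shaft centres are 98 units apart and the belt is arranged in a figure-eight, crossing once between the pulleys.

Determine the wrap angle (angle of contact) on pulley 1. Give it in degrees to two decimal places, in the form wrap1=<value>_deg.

wrap1=211.98_deg

crossed belt: β = asin((r1+r2)/C) = asin(27/98) = 15.9924°
wrap1 = wrap2 = π + 2β = 211.9848°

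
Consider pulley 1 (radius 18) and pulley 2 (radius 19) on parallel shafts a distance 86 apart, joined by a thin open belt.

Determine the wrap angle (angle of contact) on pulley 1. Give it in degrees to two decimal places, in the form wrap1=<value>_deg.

open belt: β = asin((r2−r1)/C) = asin(1/86) = 0.6662°
wrap1 = π − 2β = 178.6675°
wrap2 = π + 2β = 181.3325°

wrap1=178.67_deg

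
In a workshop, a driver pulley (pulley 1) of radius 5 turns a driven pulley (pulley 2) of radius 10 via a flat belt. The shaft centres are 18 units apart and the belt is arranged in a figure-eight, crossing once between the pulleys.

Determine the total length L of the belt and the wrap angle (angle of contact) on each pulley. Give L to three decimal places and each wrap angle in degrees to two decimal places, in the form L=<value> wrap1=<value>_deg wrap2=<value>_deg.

L=96.577 wrap1=292.89_deg wrap2=292.89_deg

crossed belt: β = asin((r1+r2)/C) = asin(15/18) = 56.4427°
wrap1 = wrap2 = π + 2β = 292.8854°
tangent length = C·cosβ = 9.9499
L = (r1+r2)·wrap + 2·C·cosβ = 15·5.1118 + 2·9.9499 = 96.5770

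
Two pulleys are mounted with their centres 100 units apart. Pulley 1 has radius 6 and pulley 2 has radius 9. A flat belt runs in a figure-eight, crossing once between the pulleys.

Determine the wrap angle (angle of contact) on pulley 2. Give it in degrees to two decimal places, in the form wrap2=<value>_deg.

wrap2=197.25_deg

crossed belt: β = asin((r1+r2)/C) = asin(15/100) = 8.6269°
wrap1 = wrap2 = π + 2β = 197.2539°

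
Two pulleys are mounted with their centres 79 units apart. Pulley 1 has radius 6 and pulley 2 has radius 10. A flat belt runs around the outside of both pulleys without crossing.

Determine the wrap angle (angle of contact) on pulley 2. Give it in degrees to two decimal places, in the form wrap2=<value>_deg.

open belt: β = asin((r2−r1)/C) = asin(4/79) = 2.9023°
wrap1 = π − 2β = 174.1954°
wrap2 = π + 2β = 185.8046°

wrap2=185.80_deg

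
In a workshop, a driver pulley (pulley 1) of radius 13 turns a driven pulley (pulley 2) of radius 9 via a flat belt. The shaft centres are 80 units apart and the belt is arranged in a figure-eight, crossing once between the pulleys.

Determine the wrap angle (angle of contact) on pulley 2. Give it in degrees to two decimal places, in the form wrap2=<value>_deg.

crossed belt: β = asin((r1+r2)/C) = asin(22/80) = 15.9620°
wrap1 = wrap2 = π + 2β = 211.9240°

wrap2=211.92_deg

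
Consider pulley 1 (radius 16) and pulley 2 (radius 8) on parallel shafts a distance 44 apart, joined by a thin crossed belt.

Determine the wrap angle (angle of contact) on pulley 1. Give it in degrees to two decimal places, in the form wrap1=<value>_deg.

crossed belt: β = asin((r1+r2)/C) = asin(24/44) = 33.0557°
wrap1 = wrap2 = π + 2β = 246.1115°

wrap1=246.11_deg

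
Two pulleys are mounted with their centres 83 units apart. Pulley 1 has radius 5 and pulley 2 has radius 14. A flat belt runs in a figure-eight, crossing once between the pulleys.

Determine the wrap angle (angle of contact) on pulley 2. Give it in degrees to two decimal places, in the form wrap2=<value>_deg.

wrap2=206.47_deg

crossed belt: β = asin((r1+r2)/C) = asin(19/83) = 13.2332°
wrap1 = wrap2 = π + 2β = 206.4665°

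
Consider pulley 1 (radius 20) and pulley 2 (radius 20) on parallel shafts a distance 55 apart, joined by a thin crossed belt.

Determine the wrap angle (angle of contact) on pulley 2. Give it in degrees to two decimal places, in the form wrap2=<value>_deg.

crossed belt: β = asin((r1+r2)/C) = asin(40/55) = 46.6582°
wrap1 = wrap2 = π + 2β = 273.3165°

wrap2=273.32_deg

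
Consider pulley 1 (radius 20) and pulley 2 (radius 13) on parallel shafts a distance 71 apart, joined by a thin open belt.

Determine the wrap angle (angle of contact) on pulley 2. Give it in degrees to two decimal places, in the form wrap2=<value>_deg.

wrap2=168.68_deg

open belt: β = asin((r2−r1)/C) = asin(-7/71) = -5.6581°
wrap1 = π − 2β = 191.3161°
wrap2 = π + 2β = 168.6839°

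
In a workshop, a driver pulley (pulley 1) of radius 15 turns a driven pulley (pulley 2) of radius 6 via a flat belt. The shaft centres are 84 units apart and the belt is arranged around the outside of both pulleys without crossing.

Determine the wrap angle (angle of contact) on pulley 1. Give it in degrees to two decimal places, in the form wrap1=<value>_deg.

wrap1=192.30_deg

open belt: β = asin((r2−r1)/C) = asin(-9/84) = -6.1506°
wrap1 = π − 2β = 192.3013°
wrap2 = π + 2β = 167.6987°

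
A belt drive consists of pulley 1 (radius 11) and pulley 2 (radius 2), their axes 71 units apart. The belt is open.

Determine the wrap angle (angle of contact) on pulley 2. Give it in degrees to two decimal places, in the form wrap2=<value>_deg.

wrap2=165.44_deg

open belt: β = asin((r2−r1)/C) = asin(-9/71) = -7.2824°
wrap1 = π − 2β = 194.5649°
wrap2 = π + 2β = 165.4351°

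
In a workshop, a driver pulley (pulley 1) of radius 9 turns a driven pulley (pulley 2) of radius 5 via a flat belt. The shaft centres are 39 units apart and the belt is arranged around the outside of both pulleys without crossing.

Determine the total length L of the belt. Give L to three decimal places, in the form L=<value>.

L=122.393

open belt: β = asin((r2−r1)/C) = asin(-4/39) = -5.8868°
wrap1 = π − 2β = 191.7737°
wrap2 = π + 2β = 168.2263°
tangent length = C·cosβ = 38.7943
L = r1·wrap1 + r2·wrap2 + 2·C·cosβ = 9·3.3471 + 5·2.9361 + 2·38.7943 = 122.3929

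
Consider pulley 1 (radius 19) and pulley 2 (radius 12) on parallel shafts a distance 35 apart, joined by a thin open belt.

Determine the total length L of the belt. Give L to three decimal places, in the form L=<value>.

open belt: β = asin((r2−r1)/C) = asin(-7/35) = -11.5370°
wrap1 = π − 2β = 203.0739°
wrap2 = π + 2β = 156.9261°
tangent length = C·cosβ = 34.2929
L = r1·wrap1 + r2·wrap2 + 2·C·cosβ = 19·3.5443 + 12·2.7389 + 2·34.2929 = 168.7941

L=168.794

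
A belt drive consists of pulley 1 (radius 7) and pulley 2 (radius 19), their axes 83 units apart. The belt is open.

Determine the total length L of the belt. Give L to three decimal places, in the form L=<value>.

open belt: β = asin((r2−r1)/C) = asin(12/83) = 8.3129°
wrap1 = π − 2β = 163.3743°
wrap2 = π + 2β = 196.6257°
tangent length = C·cosβ = 82.1279
L = r1·wrap1 + r2·wrap2 + 2·C·cosβ = 7·2.8514 + 19·3.4318 + 2·82.1279 = 249.4194

L=249.419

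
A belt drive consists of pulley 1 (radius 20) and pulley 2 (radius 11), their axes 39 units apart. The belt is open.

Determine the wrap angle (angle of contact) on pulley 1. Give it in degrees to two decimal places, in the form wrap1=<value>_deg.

wrap1=206.68_deg

open belt: β = asin((r2−r1)/C) = asin(-9/39) = -13.3424°
wrap1 = π − 2β = 206.6847°
wrap2 = π + 2β = 153.3153°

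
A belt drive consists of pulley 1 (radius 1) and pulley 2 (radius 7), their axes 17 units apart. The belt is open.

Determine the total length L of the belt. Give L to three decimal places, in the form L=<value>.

L=61.273

open belt: β = asin((r2−r1)/C) = asin(6/17) = 20.6673°
wrap1 = π − 2β = 138.6654°
wrap2 = π + 2β = 221.3346°
tangent length = C·cosβ = 15.9060
L = r1·wrap1 + r2·wrap2 + 2·C·cosβ = 1·2.4202 + 7·3.8630 + 2·15.9060 = 61.2732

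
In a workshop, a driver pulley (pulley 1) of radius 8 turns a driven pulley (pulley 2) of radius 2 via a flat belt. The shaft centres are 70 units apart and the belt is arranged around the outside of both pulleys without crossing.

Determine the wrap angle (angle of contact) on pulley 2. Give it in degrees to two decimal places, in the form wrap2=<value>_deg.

wrap2=170.17_deg

open belt: β = asin((r2−r1)/C) = asin(-6/70) = -4.9171°
wrap1 = π − 2β = 189.8342°
wrap2 = π + 2β = 170.1658°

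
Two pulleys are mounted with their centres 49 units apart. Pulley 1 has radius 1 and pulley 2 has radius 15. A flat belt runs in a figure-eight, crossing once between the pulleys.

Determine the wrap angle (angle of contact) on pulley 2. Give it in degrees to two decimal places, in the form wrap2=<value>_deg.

crossed belt: β = asin((r1+r2)/C) = asin(16/49) = 19.0583°
wrap1 = wrap2 = π + 2β = 218.1167°

wrap2=218.12_deg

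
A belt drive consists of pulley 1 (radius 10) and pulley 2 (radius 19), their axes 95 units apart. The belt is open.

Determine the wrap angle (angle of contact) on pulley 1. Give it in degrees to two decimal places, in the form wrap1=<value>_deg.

wrap1=169.13_deg

open belt: β = asin((r2−r1)/C) = asin(9/95) = 5.4362°
wrap1 = π − 2β = 169.1277°
wrap2 = π + 2β = 190.8723°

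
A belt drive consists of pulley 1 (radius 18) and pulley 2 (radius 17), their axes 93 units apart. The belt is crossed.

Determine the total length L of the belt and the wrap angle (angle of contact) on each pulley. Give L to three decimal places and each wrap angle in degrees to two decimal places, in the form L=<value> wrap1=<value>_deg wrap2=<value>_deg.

crossed belt: β = asin((r1+r2)/C) = asin(35/93) = 22.1074°
wrap1 = wrap2 = π + 2β = 224.2148°
tangent length = C·cosβ = 86.1626
L = (r1+r2)·wrap + 2·C·cosβ = 35·3.9133 + 2·86.1626 = 309.2903

L=309.290 wrap1=224.21_deg wrap2=224.21_deg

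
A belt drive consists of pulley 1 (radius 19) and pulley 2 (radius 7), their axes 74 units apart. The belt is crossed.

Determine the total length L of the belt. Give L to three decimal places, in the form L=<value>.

crossed belt: β = asin((r1+r2)/C) = asin(26/74) = 20.5700°
wrap1 = wrap2 = π + 2β = 221.1400°
tangent length = C·cosβ = 69.2820
L = (r1+r2)·wrap + 2·C·cosβ = 26·3.8596 + 2·69.2820 = 238.9142

L=238.914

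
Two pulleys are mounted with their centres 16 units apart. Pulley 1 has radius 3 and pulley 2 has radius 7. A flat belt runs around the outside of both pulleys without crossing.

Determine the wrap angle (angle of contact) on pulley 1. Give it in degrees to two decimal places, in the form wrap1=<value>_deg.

wrap1=151.04_deg

open belt: β = asin((r2−r1)/C) = asin(4/16) = 14.4775°
wrap1 = π − 2β = 151.0450°
wrap2 = π + 2β = 208.9550°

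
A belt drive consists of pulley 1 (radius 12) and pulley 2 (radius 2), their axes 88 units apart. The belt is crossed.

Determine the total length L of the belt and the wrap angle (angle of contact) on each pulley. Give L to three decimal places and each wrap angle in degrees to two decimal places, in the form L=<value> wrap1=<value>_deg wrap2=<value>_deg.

crossed belt: β = asin((r1+r2)/C) = asin(14/88) = 9.1541°
wrap1 = wrap2 = π + 2β = 198.3083°
tangent length = C·cosβ = 86.8792
L = (r1+r2)·wrap + 2·C·cosβ = 14·3.4611 + 2·86.8792 = 222.2143

L=222.214 wrap1=198.31_deg wrap2=198.31_deg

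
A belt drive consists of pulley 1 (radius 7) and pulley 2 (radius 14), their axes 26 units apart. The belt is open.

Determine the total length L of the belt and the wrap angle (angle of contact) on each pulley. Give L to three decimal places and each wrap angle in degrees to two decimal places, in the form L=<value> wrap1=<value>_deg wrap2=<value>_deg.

L=119.870 wrap1=148.76_deg wrap2=211.24_deg

open belt: β = asin((r2−r1)/C) = asin(7/26) = 15.6185°
wrap1 = π − 2β = 148.7630°
wrap2 = π + 2β = 211.2370°
tangent length = C·cosβ = 25.0400
L = r1·wrap1 + r2·wrap2 + 2·C·cosβ = 7·2.5964 + 14·3.6868 + 2·25.0400 = 119.8697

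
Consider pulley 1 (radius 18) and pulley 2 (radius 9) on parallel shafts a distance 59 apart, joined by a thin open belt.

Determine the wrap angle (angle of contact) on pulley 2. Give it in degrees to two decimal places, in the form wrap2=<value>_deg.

open belt: β = asin((r2−r1)/C) = asin(-9/59) = -8.7743°
wrap1 = π − 2β = 197.5486°
wrap2 = π + 2β = 162.4514°

wrap2=162.45_deg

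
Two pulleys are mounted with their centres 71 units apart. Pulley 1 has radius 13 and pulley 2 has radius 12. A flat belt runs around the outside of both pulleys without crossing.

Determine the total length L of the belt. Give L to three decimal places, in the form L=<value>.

open belt: β = asin((r2−r1)/C) = asin(-1/71) = -0.8070°
wrap1 = π − 2β = 181.6140°
wrap2 = π + 2β = 178.3860°
tangent length = C·cosβ = 70.9930
L = r1·wrap1 + r2·wrap2 + 2·C·cosβ = 13·3.1698 + 12·3.1134 + 2·70.9930 = 220.5539

L=220.554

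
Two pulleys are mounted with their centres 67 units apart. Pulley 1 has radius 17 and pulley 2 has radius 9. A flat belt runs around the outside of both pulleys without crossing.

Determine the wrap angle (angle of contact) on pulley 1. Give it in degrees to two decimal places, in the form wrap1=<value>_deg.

open belt: β = asin((r2−r1)/C) = asin(-8/67) = -6.8576°
wrap1 = π − 2β = 193.7153°
wrap2 = π + 2β = 166.2847°

wrap1=193.72_deg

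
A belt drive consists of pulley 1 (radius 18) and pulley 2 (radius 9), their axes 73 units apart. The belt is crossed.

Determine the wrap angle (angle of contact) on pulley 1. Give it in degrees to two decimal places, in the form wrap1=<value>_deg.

crossed belt: β = asin((r1+r2)/C) = asin(27/73) = 21.7072°
wrap1 = wrap2 = π + 2β = 223.4143°

wrap1=223.41_deg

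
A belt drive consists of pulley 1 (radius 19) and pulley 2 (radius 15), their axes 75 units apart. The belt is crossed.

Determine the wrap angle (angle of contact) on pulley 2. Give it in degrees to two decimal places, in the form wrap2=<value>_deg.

crossed belt: β = asin((r1+r2)/C) = asin(34/75) = 26.9577°
wrap1 = wrap2 = π + 2β = 233.9155°

wrap2=233.92_deg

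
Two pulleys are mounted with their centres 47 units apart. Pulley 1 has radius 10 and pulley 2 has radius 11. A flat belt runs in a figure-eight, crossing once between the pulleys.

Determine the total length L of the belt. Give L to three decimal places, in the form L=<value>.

crossed belt: β = asin((r1+r2)/C) = asin(21/47) = 26.5391°
wrap1 = wrap2 = π + 2β = 233.0782°
tangent length = C·cosβ = 42.0476
L = (r1+r2)·wrap + 2·C·cosβ = 21·4.0680 + 2·42.0476 = 169.5228

L=169.523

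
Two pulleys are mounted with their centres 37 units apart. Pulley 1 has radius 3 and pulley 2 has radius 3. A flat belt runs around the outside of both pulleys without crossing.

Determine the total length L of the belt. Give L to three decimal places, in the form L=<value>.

L=92.850

open belt: β = asin((r2−r1)/C) = asin(0/37) = 0.0000°
wrap1 = π − 2β = 180.0000°
wrap2 = π + 2β = 180.0000°
tangent length = C·cosβ = 37.0000
L = r1·wrap1 + r2·wrap2 + 2·C·cosβ = 3·3.1416 + 3·3.1416 + 2·37.0000 = 92.8496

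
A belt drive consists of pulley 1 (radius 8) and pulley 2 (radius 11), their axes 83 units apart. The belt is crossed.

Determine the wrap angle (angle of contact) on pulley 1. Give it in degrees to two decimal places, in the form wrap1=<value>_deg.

crossed belt: β = asin((r1+r2)/C) = asin(19/83) = 13.2332°
wrap1 = wrap2 = π + 2β = 206.4665°

wrap1=206.47_deg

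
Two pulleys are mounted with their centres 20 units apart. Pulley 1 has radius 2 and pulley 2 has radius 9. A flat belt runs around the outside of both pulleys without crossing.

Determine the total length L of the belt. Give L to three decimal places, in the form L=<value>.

open belt: β = asin((r2−r1)/C) = asin(7/20) = 20.4873°
wrap1 = π − 2β = 139.0254°
wrap2 = π + 2β = 220.9746°
tangent length = C·cosβ = 18.7350
L = r1·wrap1 + r2·wrap2 + 2·C·cosβ = 2·2.4265 + 9·3.8567 + 2·18.7350 = 77.0335

L=77.034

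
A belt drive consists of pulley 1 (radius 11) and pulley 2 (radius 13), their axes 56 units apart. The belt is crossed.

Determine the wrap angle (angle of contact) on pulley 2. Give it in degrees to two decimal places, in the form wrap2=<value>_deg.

crossed belt: β = asin((r1+r2)/C) = asin(24/56) = 25.3769°
wrap1 = wrap2 = π + 2β = 230.7539°

wrap2=230.75_deg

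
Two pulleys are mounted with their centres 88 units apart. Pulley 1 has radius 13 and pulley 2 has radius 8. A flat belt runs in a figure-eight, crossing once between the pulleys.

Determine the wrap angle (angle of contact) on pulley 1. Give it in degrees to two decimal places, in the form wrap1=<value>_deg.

wrap1=207.61_deg

crossed belt: β = asin((r1+r2)/C) = asin(21/88) = 13.8061°
wrap1 = wrap2 = π + 2β = 207.6121°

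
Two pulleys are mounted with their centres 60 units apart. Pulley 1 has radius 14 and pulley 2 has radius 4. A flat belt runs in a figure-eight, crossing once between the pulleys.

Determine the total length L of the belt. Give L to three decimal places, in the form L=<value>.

L=181.990

crossed belt: β = asin((r1+r2)/C) = asin(18/60) = 17.4576°
wrap1 = wrap2 = π + 2β = 214.9152°
tangent length = C·cosβ = 57.2364
L = (r1+r2)·wrap + 2·C·cosβ = 18·3.7510 + 2·57.2364 = 181.9903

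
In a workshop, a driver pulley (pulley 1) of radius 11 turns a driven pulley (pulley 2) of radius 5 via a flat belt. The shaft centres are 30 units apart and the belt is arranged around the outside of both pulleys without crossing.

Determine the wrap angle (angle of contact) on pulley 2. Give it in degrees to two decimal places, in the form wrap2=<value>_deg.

open belt: β = asin((r2−r1)/C) = asin(-6/30) = -11.5370°
wrap1 = π − 2β = 203.0739°
wrap2 = π + 2β = 156.9261°

wrap2=156.93_deg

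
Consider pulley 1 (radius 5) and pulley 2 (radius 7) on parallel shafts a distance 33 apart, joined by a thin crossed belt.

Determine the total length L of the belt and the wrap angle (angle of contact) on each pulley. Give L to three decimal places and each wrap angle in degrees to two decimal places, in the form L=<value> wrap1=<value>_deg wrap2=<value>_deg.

L=108.113 wrap1=222.65_deg wrap2=222.65_deg

crossed belt: β = asin((r1+r2)/C) = asin(12/33) = 21.3237°
wrap1 = wrap2 = π + 2β = 222.6474°
tangent length = C·cosβ = 30.7409
L = (r1+r2)·wrap + 2·C·cosβ = 12·3.8859 + 2·30.7409 = 108.1129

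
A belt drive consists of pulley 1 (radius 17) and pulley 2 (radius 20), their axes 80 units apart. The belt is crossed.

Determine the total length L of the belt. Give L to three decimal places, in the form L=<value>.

L=293.678

crossed belt: β = asin((r1+r2)/C) = asin(37/80) = 27.5485°
wrap1 = wrap2 = π + 2β = 235.0971°
tangent length = C·cosβ = 70.9295
L = (r1+r2)·wrap + 2·C·cosβ = 37·4.1032 + 2·70.9295 = 293.6782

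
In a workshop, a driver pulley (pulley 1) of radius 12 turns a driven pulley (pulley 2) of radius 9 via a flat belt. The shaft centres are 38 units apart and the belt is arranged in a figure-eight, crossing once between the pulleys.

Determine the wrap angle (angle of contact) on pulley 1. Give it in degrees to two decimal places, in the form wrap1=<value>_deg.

crossed belt: β = asin((r1+r2)/C) = asin(21/38) = 33.5477°
wrap1 = wrap2 = π + 2β = 247.0955°

wrap1=247.10_deg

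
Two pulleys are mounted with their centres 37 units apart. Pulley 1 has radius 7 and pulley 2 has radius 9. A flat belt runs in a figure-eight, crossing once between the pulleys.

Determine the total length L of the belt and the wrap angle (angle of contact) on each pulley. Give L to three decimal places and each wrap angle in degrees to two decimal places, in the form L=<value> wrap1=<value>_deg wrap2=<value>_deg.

L=131.299 wrap1=231.24_deg wrap2=231.24_deg

crossed belt: β = asin((r1+r2)/C) = asin(16/37) = 25.6220°
wrap1 = wrap2 = π + 2β = 231.2441°
tangent length = C·cosβ = 33.3617
L = (r1+r2)·wrap + 2·C·cosβ = 16·4.0360 + 2·33.3617 = 131.2988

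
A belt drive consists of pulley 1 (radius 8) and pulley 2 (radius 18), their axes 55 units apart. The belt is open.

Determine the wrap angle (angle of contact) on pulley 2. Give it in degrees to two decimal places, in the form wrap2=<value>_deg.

wrap2=200.95_deg

open belt: β = asin((r2−r1)/C) = asin(10/55) = 10.4757°
wrap1 = π − 2β = 159.0486°
wrap2 = π + 2β = 200.9514°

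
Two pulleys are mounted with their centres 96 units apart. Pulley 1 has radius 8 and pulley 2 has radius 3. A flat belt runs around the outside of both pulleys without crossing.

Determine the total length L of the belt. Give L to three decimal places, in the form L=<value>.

L=226.818

open belt: β = asin((r2−r1)/C) = asin(-5/96) = -2.9855°
wrap1 = π − 2β = 185.9710°
wrap2 = π + 2β = 174.0290°
tangent length = C·cosβ = 95.8697
L = r1·wrap1 + r2·wrap2 + 2·C·cosβ = 8·3.2458 + 3·3.0374 + 2·95.8697 = 226.8180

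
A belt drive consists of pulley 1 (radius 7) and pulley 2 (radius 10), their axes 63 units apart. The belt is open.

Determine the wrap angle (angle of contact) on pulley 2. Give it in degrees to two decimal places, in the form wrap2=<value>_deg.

wrap2=185.46_deg

open belt: β = asin((r2−r1)/C) = asin(3/63) = 2.7294°
wrap1 = π − 2β = 174.5412°
wrap2 = π + 2β = 185.4588°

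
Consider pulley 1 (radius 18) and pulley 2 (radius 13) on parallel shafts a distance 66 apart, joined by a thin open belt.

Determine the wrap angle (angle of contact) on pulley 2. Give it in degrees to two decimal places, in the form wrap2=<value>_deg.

wrap2=171.31_deg

open belt: β = asin((r2−r1)/C) = asin(-5/66) = -4.3448°
wrap1 = π − 2β = 188.6895°
wrap2 = π + 2β = 171.3105°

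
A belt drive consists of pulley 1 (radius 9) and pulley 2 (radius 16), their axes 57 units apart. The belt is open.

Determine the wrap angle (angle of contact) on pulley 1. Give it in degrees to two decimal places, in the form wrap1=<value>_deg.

wrap1=165.89_deg

open belt: β = asin((r2−r1)/C) = asin(7/57) = 7.0541°
wrap1 = π − 2β = 165.8917°
wrap2 = π + 2β = 194.1083°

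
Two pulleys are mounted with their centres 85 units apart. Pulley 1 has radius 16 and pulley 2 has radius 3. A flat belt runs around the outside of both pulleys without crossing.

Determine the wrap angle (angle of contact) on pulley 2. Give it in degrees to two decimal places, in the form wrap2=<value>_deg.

wrap2=162.41_deg

open belt: β = asin((r2−r1)/C) = asin(-13/85) = -8.7974°
wrap1 = π − 2β = 197.5948°
wrap2 = π + 2β = 162.4052°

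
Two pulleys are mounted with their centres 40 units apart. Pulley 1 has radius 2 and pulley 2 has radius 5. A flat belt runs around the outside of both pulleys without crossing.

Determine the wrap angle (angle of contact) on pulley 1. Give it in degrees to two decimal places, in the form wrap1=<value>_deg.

open belt: β = asin((r2−r1)/C) = asin(3/40) = 4.3012°
wrap1 = π − 2β = 171.3976°
wrap2 = π + 2β = 188.6024°

wrap1=171.40_deg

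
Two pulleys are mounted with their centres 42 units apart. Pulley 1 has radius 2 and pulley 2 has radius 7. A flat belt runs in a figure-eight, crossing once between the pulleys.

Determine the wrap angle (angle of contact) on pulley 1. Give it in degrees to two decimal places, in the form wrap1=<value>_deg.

crossed belt: β = asin((r1+r2)/C) = asin(9/42) = 12.3736°
wrap1 = wrap2 = π + 2β = 204.7473°

wrap1=204.75_deg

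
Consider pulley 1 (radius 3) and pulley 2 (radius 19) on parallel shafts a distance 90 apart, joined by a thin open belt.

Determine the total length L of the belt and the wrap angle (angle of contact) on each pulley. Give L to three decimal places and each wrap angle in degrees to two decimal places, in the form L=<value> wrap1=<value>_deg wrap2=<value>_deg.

L=251.967 wrap1=159.52_deg wrap2=200.48_deg

open belt: β = asin((r2−r1)/C) = asin(16/90) = 10.2403°
wrap1 = π − 2β = 159.5193°
wrap2 = π + 2β = 200.4807°
tangent length = C·cosβ = 88.5664
L = r1·wrap1 + r2·wrap2 + 2·C·cosβ = 3·2.7841 + 19·3.4990 + 2·88.5664 = 251.9670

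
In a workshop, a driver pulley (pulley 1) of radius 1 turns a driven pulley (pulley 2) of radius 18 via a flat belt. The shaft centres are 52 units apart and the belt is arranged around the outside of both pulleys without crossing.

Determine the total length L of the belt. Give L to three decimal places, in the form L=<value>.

open belt: β = asin((r2−r1)/C) = asin(17/52) = 19.0821°
wrap1 = π − 2β = 141.8358°
wrap2 = π + 2β = 218.1642°
tangent length = C·cosβ = 49.1426
L = r1·wrap1 + r2·wrap2 + 2·C·cosβ = 1·2.4755 + 18·3.8077 + 2·49.1426 = 169.2991

L=169.299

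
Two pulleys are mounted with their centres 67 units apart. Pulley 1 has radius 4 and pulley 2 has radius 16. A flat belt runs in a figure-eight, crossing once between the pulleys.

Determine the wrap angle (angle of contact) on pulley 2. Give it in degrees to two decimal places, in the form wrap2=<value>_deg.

wrap2=214.74_deg

crossed belt: β = asin((r1+r2)/C) = asin(20/67) = 17.3680°
wrap1 = wrap2 = π + 2β = 214.7360°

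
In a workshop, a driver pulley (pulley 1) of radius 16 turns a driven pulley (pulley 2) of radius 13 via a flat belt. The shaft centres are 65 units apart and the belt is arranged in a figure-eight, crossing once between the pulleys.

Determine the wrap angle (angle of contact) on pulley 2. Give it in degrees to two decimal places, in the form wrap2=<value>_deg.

crossed belt: β = asin((r1+r2)/C) = asin(29/65) = 26.4972°
wrap1 = wrap2 = π + 2β = 232.9944°

wrap2=232.99_deg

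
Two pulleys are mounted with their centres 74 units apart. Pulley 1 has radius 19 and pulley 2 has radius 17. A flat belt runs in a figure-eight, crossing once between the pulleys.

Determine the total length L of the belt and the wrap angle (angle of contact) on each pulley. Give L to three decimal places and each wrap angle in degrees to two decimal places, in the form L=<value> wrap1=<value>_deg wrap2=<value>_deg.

crossed belt: β = asin((r1+r2)/C) = asin(36/74) = 29.1099°
wrap1 = wrap2 = π + 2β = 238.2198°
tangent length = C·cosβ = 64.6529
L = (r1+r2)·wrap + 2·C·cosβ = 36·4.1577 + 2·64.6529 = 278.9838

L=278.984 wrap1=238.22_deg wrap2=238.22_deg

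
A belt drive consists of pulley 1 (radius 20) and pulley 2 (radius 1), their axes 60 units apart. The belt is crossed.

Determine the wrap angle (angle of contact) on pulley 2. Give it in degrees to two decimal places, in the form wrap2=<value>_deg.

crossed belt: β = asin((r1+r2)/C) = asin(21/60) = 20.4873°
wrap1 = wrap2 = π + 2β = 220.9746°

wrap2=220.97_deg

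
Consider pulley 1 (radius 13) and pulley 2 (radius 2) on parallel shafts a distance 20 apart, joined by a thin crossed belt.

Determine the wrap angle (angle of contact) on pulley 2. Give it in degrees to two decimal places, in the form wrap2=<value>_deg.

crossed belt: β = asin((r1+r2)/C) = asin(15/20) = 48.5904°
wrap1 = wrap2 = π + 2β = 277.1808°

wrap2=277.18_deg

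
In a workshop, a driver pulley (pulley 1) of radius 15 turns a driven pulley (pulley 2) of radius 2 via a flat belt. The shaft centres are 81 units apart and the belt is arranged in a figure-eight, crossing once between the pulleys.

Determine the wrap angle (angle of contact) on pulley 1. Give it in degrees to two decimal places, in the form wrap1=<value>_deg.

crossed belt: β = asin((r1+r2)/C) = asin(17/81) = 12.1151°
wrap1 = wrap2 = π + 2β = 204.2302°

wrap1=204.23_deg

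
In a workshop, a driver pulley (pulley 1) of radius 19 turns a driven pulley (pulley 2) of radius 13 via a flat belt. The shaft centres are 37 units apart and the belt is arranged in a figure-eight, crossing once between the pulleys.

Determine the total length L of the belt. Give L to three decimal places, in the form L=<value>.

crossed belt: β = asin((r1+r2)/C) = asin(32/37) = 59.8673°
wrap1 = wrap2 = π + 2β = 299.7346°
tangent length = C·cosβ = 18.5742
L = (r1+r2)·wrap + 2·C·cosβ = 32·5.2314 + 2·18.5742 = 204.5517

L=204.552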